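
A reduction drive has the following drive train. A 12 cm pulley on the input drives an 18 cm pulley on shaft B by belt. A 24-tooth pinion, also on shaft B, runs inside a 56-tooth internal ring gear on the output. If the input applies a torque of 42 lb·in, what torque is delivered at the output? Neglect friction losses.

Belt: ratio = 18/12 = 1.5; torque at shaft B = 42 × 1.5 = 63 lb·in.
Internal gear: ratio = 56/24 = 2.3333; torque at the output = 63 × 2.3333 = 147 lb·in.

147 lb·in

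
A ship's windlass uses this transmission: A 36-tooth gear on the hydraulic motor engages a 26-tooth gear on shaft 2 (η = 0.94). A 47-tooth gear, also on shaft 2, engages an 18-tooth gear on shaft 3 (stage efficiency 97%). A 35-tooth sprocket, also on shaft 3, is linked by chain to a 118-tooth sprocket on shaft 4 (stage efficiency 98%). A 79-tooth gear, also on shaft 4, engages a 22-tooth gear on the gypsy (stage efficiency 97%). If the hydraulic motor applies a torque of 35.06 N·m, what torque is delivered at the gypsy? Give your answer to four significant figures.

7.892 N·m

Gear mesh: ratio = 26/36 = 0.72222; torque at shaft 2 = 35.06 × 0.72222 × 0.94 = 23.802 N·m.
Gear mesh: ratio = 18/47 = 0.38298; torque at shaft 3 = 23.802 × 0.38298 × 0.97 = 8.8421 N·m.
Chain: ratio = 118/35 = 3.3714; torque at shaft 4 = 8.8421 × 3.3714 × 0.98 = 29.214 N·m.
Gear mesh: ratio = 22/79 = 0.27848; torque at the gypsy = 29.214 × 0.27848 × 0.97 = 7.8916 N·m.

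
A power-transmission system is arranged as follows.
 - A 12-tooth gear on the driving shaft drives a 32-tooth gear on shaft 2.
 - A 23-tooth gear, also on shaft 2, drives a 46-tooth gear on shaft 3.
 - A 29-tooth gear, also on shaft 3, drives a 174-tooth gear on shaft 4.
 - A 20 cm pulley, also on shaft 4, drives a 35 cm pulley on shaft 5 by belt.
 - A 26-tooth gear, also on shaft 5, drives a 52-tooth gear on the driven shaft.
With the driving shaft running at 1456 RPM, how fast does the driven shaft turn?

gear mesh 32/12 = 2.6667 → 1456/2.6667 = 546 RPM
gear mesh 46/23 = 2 → 546/2 = 273 RPM
gear mesh 174/29 = 6 → 273/6 = 45.5 RPM
belt 35/20 = 1.75 → 45.5/1.75 = 26 RPM
gear mesh 52/26 = 2 → 26/2 = 13 RPM

13 RPM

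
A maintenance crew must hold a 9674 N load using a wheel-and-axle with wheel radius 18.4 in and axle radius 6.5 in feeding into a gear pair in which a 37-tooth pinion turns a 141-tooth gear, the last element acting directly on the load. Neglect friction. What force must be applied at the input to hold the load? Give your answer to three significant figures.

Wheel-and-axle MA = R/r = 18.4/6.5 = 2.8308.
Gear pair MA = 141/37 = 3.8108.
Combined ideal MA = 2.8308 × 3.8108 = 10.788.
Effort = load / MA = 9674 / 10.788 = 896.78 N.

897 N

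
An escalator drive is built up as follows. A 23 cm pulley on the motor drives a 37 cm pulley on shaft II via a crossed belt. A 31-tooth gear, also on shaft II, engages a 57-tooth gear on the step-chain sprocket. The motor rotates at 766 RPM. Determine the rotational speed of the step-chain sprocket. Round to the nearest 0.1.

259.0 RPM

Belt: ratio = 37/23 = 1.6087, so shaft II turns at 766 / 1.6087 = 476.16 RPM.
Gear mesh: ratio = 57/31 = 1.8387, so the step-chain sprocket turns at 476.16 / 1.8387 = 258.97 RPM.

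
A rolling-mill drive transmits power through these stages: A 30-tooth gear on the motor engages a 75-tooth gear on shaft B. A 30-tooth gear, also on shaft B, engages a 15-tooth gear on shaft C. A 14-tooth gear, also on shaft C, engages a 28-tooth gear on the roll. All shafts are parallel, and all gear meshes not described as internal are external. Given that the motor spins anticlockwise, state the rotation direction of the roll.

the motor → shaft B: external mesh, 1 reversal → CW.
shaft B → shaft C: external mesh, 1 reversal → CCW.
shaft C → the roll: external mesh, 1 reversal → CW.
3 reversals in total — an odd number — so the roll turns opposite to the motor.

clockwise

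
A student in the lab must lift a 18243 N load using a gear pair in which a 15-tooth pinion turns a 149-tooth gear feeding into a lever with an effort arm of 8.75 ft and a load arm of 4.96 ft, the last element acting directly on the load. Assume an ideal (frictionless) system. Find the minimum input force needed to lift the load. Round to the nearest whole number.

Gear pair MA = 149/15 = 9.9333.
Lever MA = effort arm / load arm = 8.75/4.96 = 1.7641.
Combined ideal MA = 9.9333 × 1.7641 = 17.524.
Effort = load / MA = 18243 / 17.524 = 1041.1 N.

1041 N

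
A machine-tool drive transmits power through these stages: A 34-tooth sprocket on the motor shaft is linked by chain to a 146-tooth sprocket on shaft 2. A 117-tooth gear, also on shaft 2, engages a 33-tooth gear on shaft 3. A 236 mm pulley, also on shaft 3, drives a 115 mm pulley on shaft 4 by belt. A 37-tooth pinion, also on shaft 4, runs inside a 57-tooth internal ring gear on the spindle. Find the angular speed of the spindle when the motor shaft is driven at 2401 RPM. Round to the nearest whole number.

chain 146/34 = 4.2941 → 2401/4.2941 = 559.14 RPM
gear mesh 33/117 = 0.28205 → 559.14/0.28205 = 1982.4 RPM
belt 115/236 = 0.48729 → 1982.4/0.48729 = 4068.2 RPM
internal gear 57/37 = 1.5405 → 4068.2/1.5405 = 2640.8 RPM

2641 RPM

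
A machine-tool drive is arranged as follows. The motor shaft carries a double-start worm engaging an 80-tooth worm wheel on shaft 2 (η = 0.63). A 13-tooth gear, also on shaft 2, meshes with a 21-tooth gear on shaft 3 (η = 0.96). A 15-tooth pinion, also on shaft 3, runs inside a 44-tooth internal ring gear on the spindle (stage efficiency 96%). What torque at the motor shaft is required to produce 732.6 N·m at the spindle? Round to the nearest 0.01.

Overall ratio R = 40 × 1.6154 × 2.9333 = 189.54; overall efficiency η = 0.63 × 0.96 × 0.96 = 0.5806.
Input torque = output torque / (R × η) = 732.6 / (189.54 × 0.5806) = 6.6571 N·m.

6.66 N·m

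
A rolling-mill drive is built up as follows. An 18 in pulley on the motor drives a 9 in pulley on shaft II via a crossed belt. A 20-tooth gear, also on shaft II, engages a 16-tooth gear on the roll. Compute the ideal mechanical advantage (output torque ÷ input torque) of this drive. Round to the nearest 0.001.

Each stage contributes driven/driver: belt 9/18 = 0.5, gear mesh 16/20 = 0.8.
Overall: 0.5 × 0.8 = 0.4.

0.400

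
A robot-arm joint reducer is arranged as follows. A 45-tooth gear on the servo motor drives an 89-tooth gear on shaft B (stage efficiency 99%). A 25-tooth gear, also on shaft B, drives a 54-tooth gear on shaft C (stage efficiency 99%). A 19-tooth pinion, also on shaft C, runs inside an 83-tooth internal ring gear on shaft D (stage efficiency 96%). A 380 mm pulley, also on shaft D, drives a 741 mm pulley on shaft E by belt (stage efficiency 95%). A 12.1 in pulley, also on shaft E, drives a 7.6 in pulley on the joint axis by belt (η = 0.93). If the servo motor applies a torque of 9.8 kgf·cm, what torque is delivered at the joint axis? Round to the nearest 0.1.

186.2 kgf·cm

gear mesh 89/45 = 1.9778 → τ = 9.8·1.9778·0.99 = 19.188 kgf·cm
gear mesh 54/25 = 2.16 → τ = 19.188·2.16·0.99 = 41.032 kgf·cm
internal gear 83/19 = 4.3684 → τ = 41.032·4.3684·0.96 = 172.08 kgf·cm
belt 741/380 = 1.95 → τ = 172.08·1.95·0.95 = 318.77 kgf·cm
belt 7.6/12.1 = 0.6281 → τ = 318.77·0.6281·0.93 = 186.21 kgf·cm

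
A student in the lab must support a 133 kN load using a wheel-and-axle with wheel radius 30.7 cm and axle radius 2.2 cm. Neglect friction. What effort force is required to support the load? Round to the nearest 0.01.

Wheel-and-axle MA = R/r = 30.7/2.2 = 13.955.
Effort = load / MA = 133 / 13.955 = 9.5309 kN.

9.53 kN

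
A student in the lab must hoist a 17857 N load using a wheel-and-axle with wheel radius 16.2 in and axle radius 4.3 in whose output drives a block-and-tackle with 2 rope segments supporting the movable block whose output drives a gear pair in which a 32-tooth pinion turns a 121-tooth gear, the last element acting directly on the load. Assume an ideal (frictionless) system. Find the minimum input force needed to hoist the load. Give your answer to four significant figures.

626.8 N

Wheel-and-axle MA = R/r = 16.2/4.3 = 3.7674.
Block-and-tackle MA = number of supporting rope parts = 2.
Gear pair MA = 121/32 = 3.7812.
Combined ideal MA = 3.7674 × 2 × 3.7812 = 28.491.
Effort = load / MA = 17857 / 28.491 = 626.75 N.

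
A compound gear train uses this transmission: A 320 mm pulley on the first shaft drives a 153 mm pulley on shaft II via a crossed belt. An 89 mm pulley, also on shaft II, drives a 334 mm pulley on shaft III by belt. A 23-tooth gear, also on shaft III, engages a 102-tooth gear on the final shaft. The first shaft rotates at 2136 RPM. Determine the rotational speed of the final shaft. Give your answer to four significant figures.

belt 153/320 = 0.47813 → 2136/0.47813 = 4467.5 RPM
belt 334/89 = 3.7528 → 4467.5/3.7528 = 1190.4 RPM
gear mesh 102/23 = 4.4348 → 1190.4/4.4348 = 268.43 RPM

268.4 RPM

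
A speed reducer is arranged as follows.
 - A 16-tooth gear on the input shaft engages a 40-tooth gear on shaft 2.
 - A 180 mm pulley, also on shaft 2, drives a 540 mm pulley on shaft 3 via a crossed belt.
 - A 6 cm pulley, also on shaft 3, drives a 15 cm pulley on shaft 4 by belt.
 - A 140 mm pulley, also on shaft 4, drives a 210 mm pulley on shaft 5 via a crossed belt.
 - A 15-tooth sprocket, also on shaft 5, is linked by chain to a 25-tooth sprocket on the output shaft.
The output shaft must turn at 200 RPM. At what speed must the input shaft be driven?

Overall ratio R = 2.5 × 3 × 2.5 × 1.5 × 1.6667 = 46.875.
Required input speed = output speed × R = 200 × 46.875 = 9375 RPM.

9375 RPM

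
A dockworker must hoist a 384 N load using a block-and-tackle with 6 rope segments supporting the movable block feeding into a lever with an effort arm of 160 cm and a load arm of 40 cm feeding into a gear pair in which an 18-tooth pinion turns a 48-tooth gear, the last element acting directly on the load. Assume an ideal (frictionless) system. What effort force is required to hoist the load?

Block-and-tackle MA = number of supporting rope parts = 6.
Lever MA = effort arm / load arm = 160/40 = 4.
Gear pair MA = 48/18 = 2.6667.
Combined ideal MA = 6 × 4 × 2.6667 = 64.
Effort = load / MA = 384 / 64 = 6 N.

6 N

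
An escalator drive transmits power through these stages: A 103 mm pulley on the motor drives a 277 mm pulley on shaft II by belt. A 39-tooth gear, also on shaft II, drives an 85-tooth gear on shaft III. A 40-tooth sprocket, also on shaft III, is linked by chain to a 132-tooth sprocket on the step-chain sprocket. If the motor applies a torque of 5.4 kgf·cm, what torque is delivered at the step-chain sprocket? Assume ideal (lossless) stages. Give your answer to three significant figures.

After the belt (277/103): 5.4 × 2.6893 = 14.522 kgf·cm
After the gear mesh (85/39): 14.522 × 2.1795 = 31.651 kgf·cm
After the chain (132/40): 31.651 × 3.3 = 104.45 kgf·cm

104 kgf·cm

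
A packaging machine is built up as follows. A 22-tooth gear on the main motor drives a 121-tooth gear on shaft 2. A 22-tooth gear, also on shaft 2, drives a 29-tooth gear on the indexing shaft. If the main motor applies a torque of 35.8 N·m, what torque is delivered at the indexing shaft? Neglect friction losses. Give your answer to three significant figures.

260 N·m

Gear mesh: ratio = 121/22 = 5.5; torque at shaft 2 = 35.8 × 5.5 = 196.9 N·m.
Gear mesh: ratio = 29/22 = 1.3182; torque at the indexing shaft = 196.9 × 1.3182 = 259.55 N·m.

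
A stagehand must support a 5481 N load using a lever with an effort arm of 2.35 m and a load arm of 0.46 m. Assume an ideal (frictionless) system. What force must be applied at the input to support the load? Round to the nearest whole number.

Lever MA = effort arm / load arm = 2.35/0.46 = 5.1087.
Effort = load / MA = 5481 / 5.1087 = 1072.9 N.

1073 N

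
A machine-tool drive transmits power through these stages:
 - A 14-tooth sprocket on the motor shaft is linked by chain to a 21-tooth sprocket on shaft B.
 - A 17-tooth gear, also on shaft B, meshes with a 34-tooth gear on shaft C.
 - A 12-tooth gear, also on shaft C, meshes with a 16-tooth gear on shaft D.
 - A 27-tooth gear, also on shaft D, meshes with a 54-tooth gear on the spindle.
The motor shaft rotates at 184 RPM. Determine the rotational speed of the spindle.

the motor shaft → shaft B (chain, 21/14): 184 ÷ 1.5 = 122.67 RPM
shaft B → shaft C (gear mesh, 34/17): 122.67 ÷ 2 = 61.333 RPM
shaft C → shaft D (gear mesh, 16/12): 61.333 ÷ 1.3333 = 46 RPM
shaft D → the spindle (gear mesh, 54/27): 46 ÷ 2 = 23 RPM

23 RPM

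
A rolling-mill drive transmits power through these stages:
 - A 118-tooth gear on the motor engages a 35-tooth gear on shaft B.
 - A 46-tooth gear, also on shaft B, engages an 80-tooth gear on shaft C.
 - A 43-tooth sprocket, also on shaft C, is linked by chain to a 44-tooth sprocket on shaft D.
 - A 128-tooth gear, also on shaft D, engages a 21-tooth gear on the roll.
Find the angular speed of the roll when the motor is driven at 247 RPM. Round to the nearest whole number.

the motor → shaft B (gear mesh, 35/118): 247 ÷ 0.29661 = 832.74 RPM
shaft B → shaft C (gear mesh, 80/46): 832.74 ÷ 1.7391 = 478.83 RPM
shaft C → shaft D (chain, 44/43): 478.83 ÷ 1.0233 = 467.94 RPM
shaft D → the roll (gear mesh, 21/128): 467.94 ÷ 0.16406 = 2852.2 RPM

2852 RPM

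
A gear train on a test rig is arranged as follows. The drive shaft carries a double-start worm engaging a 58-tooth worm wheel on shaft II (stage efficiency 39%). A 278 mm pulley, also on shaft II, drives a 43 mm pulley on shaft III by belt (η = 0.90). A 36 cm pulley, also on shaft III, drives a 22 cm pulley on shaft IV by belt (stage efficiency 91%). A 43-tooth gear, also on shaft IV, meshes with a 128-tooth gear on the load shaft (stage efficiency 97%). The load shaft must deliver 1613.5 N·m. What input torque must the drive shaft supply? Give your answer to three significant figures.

638 N·m

Overall ratio R = 29 × 0.15468 × 0.61111 × 2.9767 = 8.1599; overall efficiency η = 0.39 × 0.90 × 0.91 × 0.97 = 0.3098.
Input torque = output torque / (R × η) = 1613.5 / (8.1599 × 0.3098) = 638.21 N·m.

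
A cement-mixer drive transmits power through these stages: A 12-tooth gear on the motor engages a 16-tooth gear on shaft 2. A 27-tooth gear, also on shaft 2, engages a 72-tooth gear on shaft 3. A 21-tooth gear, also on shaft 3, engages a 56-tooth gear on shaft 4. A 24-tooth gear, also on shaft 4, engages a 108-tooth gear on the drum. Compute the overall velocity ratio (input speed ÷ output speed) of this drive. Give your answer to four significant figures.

Each stage contributes driven/driver: gear mesh 16/12 = 1.3333, gear mesh 72/27 = 2.6667, gear mesh 56/21 = 2.6667, gear mesh 108/24 = 4.5.
Overall: 1.3333 × 2.6667 × 2.6667 × 4.5 = 42.667.

42.67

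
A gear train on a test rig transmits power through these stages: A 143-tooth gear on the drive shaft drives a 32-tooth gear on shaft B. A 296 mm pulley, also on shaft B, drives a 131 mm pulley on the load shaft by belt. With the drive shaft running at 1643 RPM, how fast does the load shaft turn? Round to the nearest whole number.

16590 RPM

the drive shaft → shaft B (gear mesh, 32/143): 1643 ÷ 0.22378 = 7342.2 RPM
shaft B → the load shaft (belt, 131/296): 7342.2 ÷ 0.44257 = 16590 RPM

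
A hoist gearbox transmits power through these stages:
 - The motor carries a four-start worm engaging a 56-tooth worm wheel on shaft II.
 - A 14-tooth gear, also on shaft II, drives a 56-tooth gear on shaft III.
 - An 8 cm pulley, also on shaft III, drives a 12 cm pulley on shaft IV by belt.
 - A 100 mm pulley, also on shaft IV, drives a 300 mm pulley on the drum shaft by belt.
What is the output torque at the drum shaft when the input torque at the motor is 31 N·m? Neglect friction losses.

7812 N·m

Worm: ratio = 56/4 = 14; torque at shaft II = 31 × 14 = 434 N·m.
Gear mesh: ratio = 56/14 = 4; torque at shaft III = 434 × 4 = 1736 N·m.
Belt: ratio = 12/8 = 1.5; torque at shaft IV = 1736 × 1.5 = 2604 N·m.
Belt: ratio = 300/100 = 3; torque at the drum shaft = 2604 × 3 = 7812 N·m.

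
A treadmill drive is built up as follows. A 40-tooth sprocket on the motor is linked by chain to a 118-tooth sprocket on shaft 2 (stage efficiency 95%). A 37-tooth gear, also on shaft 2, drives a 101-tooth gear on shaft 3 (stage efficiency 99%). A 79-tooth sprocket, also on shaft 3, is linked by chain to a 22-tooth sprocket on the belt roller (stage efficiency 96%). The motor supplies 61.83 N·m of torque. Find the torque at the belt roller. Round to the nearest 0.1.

125.2 N·m

Chain: ratio = 118/40 = 2.95; torque at shaft 2 = 61.83 × 2.95 × 0.95 = 173.28 N·m.
Gear mesh: ratio = 101/37 = 2.7297; torque at shaft 3 = 173.28 × 2.7297 × 0.99 = 468.27 N·m.
Chain: ratio = 22/79 = 0.27848; torque at the belt roller = 468.27 × 0.27848 × 0.96 = 125.19 N·m.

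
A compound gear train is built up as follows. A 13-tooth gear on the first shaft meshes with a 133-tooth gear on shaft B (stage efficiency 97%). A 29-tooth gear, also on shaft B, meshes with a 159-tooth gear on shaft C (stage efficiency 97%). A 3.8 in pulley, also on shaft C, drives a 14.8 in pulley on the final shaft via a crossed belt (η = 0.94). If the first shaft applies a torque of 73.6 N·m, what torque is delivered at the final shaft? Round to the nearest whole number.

Gear mesh: ratio = 133/13 = 10.231; torque at shaft B = 73.6 × 10.231 × 0.97 = 730.4 N·m.
Gear mesh: ratio = 159/29 = 5.4828; torque at shaft C = 730.4 × 5.4828 × 0.97 = 3884.4 N·m.
Belt: ratio = 14.8/3.8 = 3.8947; torque at the final shaft = 3884.4 × 3.8947 × 0.94 = 14221 N·m.

14221 N·m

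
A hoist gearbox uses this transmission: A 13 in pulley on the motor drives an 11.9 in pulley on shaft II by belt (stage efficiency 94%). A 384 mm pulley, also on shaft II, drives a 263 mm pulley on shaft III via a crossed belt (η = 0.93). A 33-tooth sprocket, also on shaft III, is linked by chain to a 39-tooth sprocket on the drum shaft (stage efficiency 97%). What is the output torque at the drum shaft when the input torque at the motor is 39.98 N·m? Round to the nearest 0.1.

belt 11.9/13 = 0.91538 → τ = 39.98·0.91538·0.94 = 34.401 N·m
belt 263/384 = 0.6849 → τ = 34.401·0.6849·0.93 = 21.912 N·m
chain 39/33 = 1.1818 → τ = 21.912·1.1818·0.97 = 25.119 N·m

25.1 N·m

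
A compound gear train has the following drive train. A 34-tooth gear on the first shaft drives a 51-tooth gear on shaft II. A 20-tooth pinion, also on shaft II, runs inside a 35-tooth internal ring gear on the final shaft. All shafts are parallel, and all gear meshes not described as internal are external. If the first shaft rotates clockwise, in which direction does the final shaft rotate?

counterclockwise

the first shaft → shaft II: external mesh, 1 reversal → CCW.
shaft II → the final shaft: internal mesh, same direction → CCW.
1 reversal in total — an odd number — so the final shaft turns opposite to the first shaft.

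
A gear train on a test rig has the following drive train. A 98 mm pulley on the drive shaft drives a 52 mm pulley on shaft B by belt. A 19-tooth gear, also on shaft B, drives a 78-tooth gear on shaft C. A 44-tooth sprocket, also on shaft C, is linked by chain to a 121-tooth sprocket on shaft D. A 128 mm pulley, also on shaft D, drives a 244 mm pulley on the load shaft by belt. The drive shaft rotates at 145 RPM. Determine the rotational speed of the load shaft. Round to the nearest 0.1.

the drive shaft → shaft B (belt, 52/98): 145 ÷ 0.53061 = 273.27 RPM
shaft B → shaft C (gear mesh, 78/19): 273.27 ÷ 4.1053 = 66.566 RPM
shaft C → shaft D (chain, 121/44): 66.566 ÷ 2.75 = 24.206 RPM
shaft D → the load shaft (belt, 244/128): 24.206 ÷ 1.9062 = 12.698 RPM

12.7 RPM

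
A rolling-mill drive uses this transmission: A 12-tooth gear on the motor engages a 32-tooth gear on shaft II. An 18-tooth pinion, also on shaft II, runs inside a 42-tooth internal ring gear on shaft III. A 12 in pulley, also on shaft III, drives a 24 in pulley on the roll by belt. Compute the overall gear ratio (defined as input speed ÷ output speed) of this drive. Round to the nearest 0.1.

12.4

Each stage contributes driven/driver: gear mesh 32/12 = 2.6667, internal gear 42/18 = 2.3333, belt 24/12 = 2.
Overall: 2.6667 × 2.3333 × 2 = 12.444.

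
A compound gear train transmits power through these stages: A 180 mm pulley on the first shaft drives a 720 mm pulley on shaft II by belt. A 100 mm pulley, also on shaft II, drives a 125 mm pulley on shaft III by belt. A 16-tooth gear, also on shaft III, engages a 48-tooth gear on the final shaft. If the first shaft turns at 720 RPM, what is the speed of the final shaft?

the first shaft → shaft II (belt, 720/180): 720 ÷ 4 = 180 RPM
shaft II → shaft III (belt, 125/100): 180 ÷ 1.25 = 144 RPM
shaft III → the final shaft (gear mesh, 48/16): 144 ÷ 3 = 48 RPM

48 RPM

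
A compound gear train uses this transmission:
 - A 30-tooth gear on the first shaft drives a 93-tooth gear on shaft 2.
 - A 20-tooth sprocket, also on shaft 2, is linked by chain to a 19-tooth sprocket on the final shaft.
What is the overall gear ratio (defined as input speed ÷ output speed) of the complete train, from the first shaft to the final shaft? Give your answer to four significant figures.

2.945

Each stage contributes driven/driver: gear mesh 93/30 = 3.1, chain 19/20 = 0.95.
Overall: 3.1 × 0.95 = 2.945.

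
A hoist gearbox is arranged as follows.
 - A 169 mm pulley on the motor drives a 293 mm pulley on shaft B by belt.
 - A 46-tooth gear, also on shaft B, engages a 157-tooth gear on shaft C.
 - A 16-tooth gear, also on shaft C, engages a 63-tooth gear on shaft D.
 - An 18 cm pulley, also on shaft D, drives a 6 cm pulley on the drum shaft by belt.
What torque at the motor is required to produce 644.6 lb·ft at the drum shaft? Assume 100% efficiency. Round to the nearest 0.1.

Overall ratio R = 1.7337 × 3.413 × 3.9375 × 0.33333 = 7.7664.
Input torque = output torque / R = 644.6 / 7.7664 = 82.998 lb·ft.

83.0 lb·ft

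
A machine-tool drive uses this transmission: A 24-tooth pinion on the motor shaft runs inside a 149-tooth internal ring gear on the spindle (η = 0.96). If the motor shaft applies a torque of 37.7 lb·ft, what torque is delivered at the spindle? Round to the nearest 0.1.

224.7 lb·ft

Internal gear: ratio = 149/24 = 6.2083; torque at the spindle = 37.7 × 6.2083 × 0.96 = 224.69 lb·ft.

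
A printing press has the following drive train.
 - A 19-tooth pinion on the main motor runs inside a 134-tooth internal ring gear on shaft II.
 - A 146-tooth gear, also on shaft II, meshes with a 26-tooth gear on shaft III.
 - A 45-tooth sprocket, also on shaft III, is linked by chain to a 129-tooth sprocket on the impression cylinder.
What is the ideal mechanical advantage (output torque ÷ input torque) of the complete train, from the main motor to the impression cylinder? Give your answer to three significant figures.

3.60

Each stage contributes driven/driver: internal gear 134/19 = 7.0526, gear mesh 26/146 = 0.17808, chain 129/45 = 2.8667.
Overall: 7.0526 × 0.17808 × 2.8667 = 3.6004.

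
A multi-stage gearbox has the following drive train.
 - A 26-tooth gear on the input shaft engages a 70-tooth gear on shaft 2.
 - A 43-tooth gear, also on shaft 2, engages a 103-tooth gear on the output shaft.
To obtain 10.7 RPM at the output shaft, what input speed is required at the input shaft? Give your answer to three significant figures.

69.0 RPM

Overall ratio R = 2.6923 × 2.3953 = 6.449.
Required input speed = output speed × R = 10.7 × 6.449 = 69.004 RPM.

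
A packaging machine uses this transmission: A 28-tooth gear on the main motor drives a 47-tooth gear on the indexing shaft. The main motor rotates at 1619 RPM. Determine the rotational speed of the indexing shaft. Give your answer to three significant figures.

965 RPM

gear mesh 47/28 = 1.6786 → 1619/1.6786 = 964.51 RPM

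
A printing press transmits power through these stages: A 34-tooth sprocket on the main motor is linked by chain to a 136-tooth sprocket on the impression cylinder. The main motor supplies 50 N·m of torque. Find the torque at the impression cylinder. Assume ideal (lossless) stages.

200 N·m

chain 136/34 = 4 → τ = 50·4 = 200 N·m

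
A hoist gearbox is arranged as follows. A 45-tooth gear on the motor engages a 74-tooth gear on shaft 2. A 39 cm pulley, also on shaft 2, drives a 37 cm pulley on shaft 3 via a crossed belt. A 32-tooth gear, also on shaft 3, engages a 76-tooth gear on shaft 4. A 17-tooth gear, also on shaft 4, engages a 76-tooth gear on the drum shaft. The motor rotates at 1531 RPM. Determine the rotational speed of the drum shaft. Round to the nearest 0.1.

Gear mesh: ratio = 74/45 = 1.6444, so shaft 2 turns at 1531 / 1.6444 = 931.01 RPM.
Belt: ratio = 37/39 = 0.94872, so shaft 3 turns at 931.01 / 0.94872 = 981.34 RPM.
Gear mesh: ratio = 76/32 = 2.375, so shaft 4 turns at 981.34 / 2.375 = 413.2 RPM.
Gear mesh: ratio = 76/17 = 4.4706, so the drum shaft turns at 413.2 / 4.4706 = 92.425 RPM.

92.4 RPM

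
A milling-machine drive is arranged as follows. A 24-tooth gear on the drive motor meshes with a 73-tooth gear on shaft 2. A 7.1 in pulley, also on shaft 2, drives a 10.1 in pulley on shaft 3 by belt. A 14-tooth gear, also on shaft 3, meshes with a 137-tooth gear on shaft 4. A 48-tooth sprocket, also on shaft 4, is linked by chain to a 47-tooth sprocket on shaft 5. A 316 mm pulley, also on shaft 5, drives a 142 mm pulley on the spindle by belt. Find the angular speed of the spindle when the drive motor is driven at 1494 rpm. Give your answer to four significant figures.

Gear mesh: ratio = 73/24 = 3.0417, so shaft 2 turns at 1494 / 3.0417 = 491.18 rpm.
Belt: ratio = 10.1/7.1 = 1.4225, so shaft 3 turns at 491.18 / 1.4225 = 345.28 rpm.
Gear mesh: ratio = 137/14 = 9.7857, so shaft 4 turns at 345.28 / 9.7857 = 35.284 rpm.
Chain: ratio = 47/48 = 0.97917, so shaft 5 turns at 35.284 / 0.97917 = 36.035 rpm.
Belt: ratio = 142/316 = 0.44937, so the spindle turns at 36.035 / 0.44937 = 80.191 rpm.

80.19 rpm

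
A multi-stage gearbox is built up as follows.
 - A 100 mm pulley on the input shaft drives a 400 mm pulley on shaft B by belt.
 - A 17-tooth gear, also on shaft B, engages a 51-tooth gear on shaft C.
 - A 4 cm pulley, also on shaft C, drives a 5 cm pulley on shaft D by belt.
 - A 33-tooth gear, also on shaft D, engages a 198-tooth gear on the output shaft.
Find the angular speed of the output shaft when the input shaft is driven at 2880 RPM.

belt 400/100 = 4 → 2880/4 = 720 RPM
gear mesh 51/17 = 3 → 720/3 = 240 RPM
belt 5/4 = 1.25 → 240/1.25 = 192 RPM
gear mesh 198/33 = 6 → 192/6 = 32 RPM

32 RPM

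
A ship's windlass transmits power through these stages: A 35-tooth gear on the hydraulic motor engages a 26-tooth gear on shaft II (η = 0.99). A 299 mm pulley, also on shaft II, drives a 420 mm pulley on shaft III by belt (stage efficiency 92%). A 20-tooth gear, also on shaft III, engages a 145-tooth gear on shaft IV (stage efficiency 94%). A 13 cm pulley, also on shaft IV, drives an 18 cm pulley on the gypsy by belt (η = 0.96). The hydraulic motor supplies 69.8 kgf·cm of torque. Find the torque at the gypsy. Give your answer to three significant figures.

601 kgf·cm

Gear mesh: ratio = 26/35 = 0.74286; torque at shaft II = 69.8 × 0.74286 × 0.99 = 51.333 kgf·cm.
Belt: ratio = 420/299 = 1.4047; torque at shaft III = 51.333 × 1.4047 × 0.92 = 66.338 kgf·cm.
Gear mesh: ratio = 145/20 = 7.25; torque at shaft IV = 66.338 × 7.25 × 0.94 = 452.09 kgf·cm.
Belt: ratio = 18/13 = 1.3846; torque at the gypsy = 452.09 × 1.3846 × 0.96 = 600.94 kgf·cm.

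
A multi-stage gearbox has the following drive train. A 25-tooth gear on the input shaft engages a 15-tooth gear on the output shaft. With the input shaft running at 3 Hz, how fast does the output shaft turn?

5 Hz

the input shaft → the output shaft (gear mesh, 15/25): 3 ÷ 0.6 = 5 Hz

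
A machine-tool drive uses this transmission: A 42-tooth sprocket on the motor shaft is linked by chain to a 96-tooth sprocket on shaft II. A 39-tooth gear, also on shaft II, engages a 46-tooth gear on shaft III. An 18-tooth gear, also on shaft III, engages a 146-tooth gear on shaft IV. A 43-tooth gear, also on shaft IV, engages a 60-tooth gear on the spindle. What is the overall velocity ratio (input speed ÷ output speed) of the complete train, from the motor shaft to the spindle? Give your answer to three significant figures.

30.5

Each stage contributes driven/driver: chain 96/42 = 2.2857, gear mesh 46/39 = 1.1795, gear mesh 146/18 = 8.1111, gear mesh 60/43 = 1.3953.
Overall: 2.2857 × 1.1795 × 8.1111 × 1.3953 = 30.513.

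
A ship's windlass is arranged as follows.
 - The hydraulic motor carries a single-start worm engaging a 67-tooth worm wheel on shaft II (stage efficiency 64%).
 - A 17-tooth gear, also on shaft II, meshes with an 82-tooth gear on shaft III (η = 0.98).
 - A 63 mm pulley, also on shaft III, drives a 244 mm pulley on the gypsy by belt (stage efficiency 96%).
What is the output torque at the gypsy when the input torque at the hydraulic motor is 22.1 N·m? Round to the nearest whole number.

16656 N·m

Worm: ratio = 67/1 = 67; torque at shaft II = 22.1 × 67 × 0.64 = 947.65 N·m.
Gear mesh: ratio = 82/17 = 4.8235; torque at shaft III = 947.65 × 4.8235 × 0.98 = 4479.6 N·m.
Belt: ratio = 244/63 = 3.873; torque at the gypsy = 4479.6 × 3.873 × 0.96 = 16656 N·m.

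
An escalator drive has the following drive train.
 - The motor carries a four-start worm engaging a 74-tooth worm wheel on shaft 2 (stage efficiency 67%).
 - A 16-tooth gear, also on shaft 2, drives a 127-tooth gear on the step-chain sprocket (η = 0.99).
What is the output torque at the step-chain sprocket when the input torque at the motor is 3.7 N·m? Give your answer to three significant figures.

After the worm (74/4): 3.7 × 18.5 × 0.67 = 45.862 N·m
After the gear mesh (127/16): 45.862 × 7.9375 × 0.99 = 360.39 N·m

360 N·m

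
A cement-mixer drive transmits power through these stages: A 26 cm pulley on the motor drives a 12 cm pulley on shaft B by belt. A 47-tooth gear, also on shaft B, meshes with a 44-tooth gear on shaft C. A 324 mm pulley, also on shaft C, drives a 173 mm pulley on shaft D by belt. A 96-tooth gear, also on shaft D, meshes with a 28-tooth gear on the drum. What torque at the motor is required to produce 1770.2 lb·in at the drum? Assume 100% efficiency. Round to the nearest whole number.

26307 lb·in

Overall ratio R = 0.46154 × 0.93617 × 0.53395 × 0.29167 = 0.06729.
Input torque = output torque / R = 1770.2 / 0.06729 = 26307 lb·in.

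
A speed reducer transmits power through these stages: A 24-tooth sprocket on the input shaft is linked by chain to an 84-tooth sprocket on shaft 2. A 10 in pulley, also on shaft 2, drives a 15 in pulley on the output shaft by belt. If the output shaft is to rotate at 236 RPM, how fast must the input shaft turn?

1239 RPM

Overall ratio R = 3.5 × 1.5 = 5.25.
Required input speed = output speed × R = 236 × 5.25 = 1239 RPM.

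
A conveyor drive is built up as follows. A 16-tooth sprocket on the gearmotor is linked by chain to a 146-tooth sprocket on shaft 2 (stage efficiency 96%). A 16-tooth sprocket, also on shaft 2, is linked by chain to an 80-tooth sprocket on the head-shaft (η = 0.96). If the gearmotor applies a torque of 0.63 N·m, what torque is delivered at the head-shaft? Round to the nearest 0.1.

26.5 N·m

After the chain (146/16): 0.63 × 9.125 × 0.96 = 5.5188 N·m
After the chain (80/16): 5.5188 × 5 × 0.96 = 26.49 N·m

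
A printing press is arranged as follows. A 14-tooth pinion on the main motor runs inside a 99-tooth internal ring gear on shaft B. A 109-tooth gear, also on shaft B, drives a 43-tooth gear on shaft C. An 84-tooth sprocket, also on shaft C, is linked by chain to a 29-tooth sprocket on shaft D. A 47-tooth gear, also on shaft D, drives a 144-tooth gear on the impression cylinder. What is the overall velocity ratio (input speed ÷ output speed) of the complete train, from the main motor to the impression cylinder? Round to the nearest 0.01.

2.95

Each stage contributes driven/driver: internal gear 99/14 = 7.0714, gear mesh 43/109 = 0.3945, chain 29/84 = 0.34524, gear mesh 144/47 = 3.0638.
Overall: 7.0714 × 0.3945 × 0.34524 × 3.0638 = 2.9508.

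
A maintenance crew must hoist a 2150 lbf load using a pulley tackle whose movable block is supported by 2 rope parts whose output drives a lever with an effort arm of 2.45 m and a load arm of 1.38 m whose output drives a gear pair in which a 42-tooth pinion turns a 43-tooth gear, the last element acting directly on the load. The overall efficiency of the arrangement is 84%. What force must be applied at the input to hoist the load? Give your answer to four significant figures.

704.1 lbf

Block-and-tackle MA = number of supporting rope parts = 2.
Lever MA = effort arm / load arm = 2.45/1.38 = 1.7754.
Gear pair MA = 43/42 = 1.0238.
Combined ideal MA = 2 × 1.7754 × 1.0238 = 3.6353.
Actual MA = 3.6353 × 0.84 = 3.0536.
Effort = load / actual MA = 2150 / 3.0536 = 704.08 lbf.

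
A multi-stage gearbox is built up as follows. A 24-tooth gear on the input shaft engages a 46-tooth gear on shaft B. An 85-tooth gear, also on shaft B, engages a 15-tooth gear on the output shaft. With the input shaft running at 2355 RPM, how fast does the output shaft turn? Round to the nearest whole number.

Gear mesh: ratio = 46/24 = 1.9167, so shaft B turns at 2355 / 1.9167 = 1228.7 RPM.
Gear mesh: ratio = 15/85 = 0.17647, so the output shaft turns at 1228.7 / 0.17647 = 6962.6 RPM.

6963 RPM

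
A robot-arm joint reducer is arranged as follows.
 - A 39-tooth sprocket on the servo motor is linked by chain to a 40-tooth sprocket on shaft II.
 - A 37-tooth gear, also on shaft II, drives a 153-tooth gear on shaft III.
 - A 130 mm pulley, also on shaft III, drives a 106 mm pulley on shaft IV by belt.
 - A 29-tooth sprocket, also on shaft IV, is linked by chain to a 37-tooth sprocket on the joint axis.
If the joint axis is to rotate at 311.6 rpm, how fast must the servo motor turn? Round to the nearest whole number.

1375 rpm

Overall ratio R = 1.0256 × 4.1351 × 0.81538 × 1.2759 = 4.4122.
Required input speed = output speed × R = 311.6 × 4.4122 = 1374.8 rpm.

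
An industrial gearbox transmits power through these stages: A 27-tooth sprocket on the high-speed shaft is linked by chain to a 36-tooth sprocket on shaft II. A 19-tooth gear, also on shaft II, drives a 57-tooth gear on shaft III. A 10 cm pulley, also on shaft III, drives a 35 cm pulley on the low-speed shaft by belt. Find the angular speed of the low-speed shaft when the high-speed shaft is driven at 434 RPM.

Chain: ratio = 36/27 = 1.3333, so shaft II turns at 434 / 1.3333 = 325.5 RPM.
Gear mesh: ratio = 57/19 = 3, so shaft III turns at 325.5 / 3 = 108.5 RPM.
Belt: ratio = 35/10 = 3.5, so the low-speed shaft turns at 108.5 / 3.5 = 31 RPM.

31 RPM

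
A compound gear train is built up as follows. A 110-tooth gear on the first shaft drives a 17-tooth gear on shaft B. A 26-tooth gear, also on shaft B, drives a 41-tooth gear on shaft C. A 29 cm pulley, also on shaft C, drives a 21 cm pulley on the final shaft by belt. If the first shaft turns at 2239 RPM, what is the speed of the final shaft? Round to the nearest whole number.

12687 RPM

the first shaft → shaft B (gear mesh, 17/110): 2239 ÷ 0.15455 = 14488 RPM
shaft B → shaft C (gear mesh, 41/26): 14488 ÷ 1.5769 = 9187.3 RPM
shaft C → the final shaft (belt, 21/29): 9187.3 ÷ 0.72414 = 12687 RPM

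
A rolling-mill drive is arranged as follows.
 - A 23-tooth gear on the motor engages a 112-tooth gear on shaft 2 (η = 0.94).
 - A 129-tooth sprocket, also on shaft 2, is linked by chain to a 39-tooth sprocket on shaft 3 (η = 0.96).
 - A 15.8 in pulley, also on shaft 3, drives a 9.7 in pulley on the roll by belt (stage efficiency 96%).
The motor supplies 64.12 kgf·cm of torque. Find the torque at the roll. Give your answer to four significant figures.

50.20 kgf·cm

After the gear mesh (112/23): 64.12 × 4.8696 × 0.94 = 293.5 kgf·cm
After the chain (39/129): 293.5 × 0.30233 × 0.96 = 85.184 kgf·cm
After the belt (9.7/15.8): 85.184 × 0.61392 × 0.96 = 50.205 kgf·cm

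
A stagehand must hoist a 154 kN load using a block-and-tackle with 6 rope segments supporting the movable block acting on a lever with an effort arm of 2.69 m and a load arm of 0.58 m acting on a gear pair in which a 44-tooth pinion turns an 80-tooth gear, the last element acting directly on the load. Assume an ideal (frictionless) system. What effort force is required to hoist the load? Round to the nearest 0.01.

3.04 kN

Block-and-tackle MA = number of supporting rope parts = 6.
Lever MA = effort arm / load arm = 2.69/0.58 = 4.6379.
Gear pair MA = 80/44 = 1.8182.
Combined ideal MA = 6 × 4.6379 × 1.8182 = 50.596.
Effort = load / MA = 154 / 50.596 = 3.0437 kN.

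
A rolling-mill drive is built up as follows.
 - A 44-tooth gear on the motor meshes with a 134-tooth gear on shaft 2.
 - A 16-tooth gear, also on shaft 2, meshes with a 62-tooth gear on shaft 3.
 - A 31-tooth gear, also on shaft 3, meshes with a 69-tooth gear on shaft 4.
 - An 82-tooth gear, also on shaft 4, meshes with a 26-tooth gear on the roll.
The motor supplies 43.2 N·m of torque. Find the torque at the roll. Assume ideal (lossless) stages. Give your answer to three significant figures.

Gear mesh: ratio = 134/44 = 3.0455; torque at shaft 2 = 43.2 × 3.0455 = 131.56 N·m.
Gear mesh: ratio = 62/16 = 3.875; torque at shaft 3 = 131.56 × 3.875 = 509.81 N·m.
Gear mesh: ratio = 69/31 = 2.2258; torque at shaft 4 = 509.81 × 2.2258 = 1134.7 N·m.
Gear mesh: ratio = 26/82 = 0.31707; torque at the roll = 1134.7 × 0.31707 = 359.79 N·m.

360 N·m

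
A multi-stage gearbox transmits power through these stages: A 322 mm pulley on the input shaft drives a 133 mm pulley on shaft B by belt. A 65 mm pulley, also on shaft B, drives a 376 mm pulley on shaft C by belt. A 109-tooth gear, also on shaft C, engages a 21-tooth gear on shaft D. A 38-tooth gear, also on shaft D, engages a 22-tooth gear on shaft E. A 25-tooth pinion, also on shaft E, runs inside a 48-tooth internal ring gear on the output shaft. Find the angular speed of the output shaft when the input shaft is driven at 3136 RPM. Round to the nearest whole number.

6129 RPM

the input shaft → shaft B (belt, 133/322): 3136 ÷ 0.41304 = 7592.4 RPM
shaft B → shaft C (belt, 376/65): 7592.4 ÷ 5.7846 = 1312.5 RPM
shaft C → shaft D (gear mesh, 21/109): 1312.5 ÷ 0.19266 = 6812.6 RPM
shaft D → shaft E (gear mesh, 22/38): 6812.6 ÷ 0.57895 = 11767 RPM
shaft E → the output shaft (internal gear, 48/25): 11767 ÷ 1.92 = 6128.8 RPM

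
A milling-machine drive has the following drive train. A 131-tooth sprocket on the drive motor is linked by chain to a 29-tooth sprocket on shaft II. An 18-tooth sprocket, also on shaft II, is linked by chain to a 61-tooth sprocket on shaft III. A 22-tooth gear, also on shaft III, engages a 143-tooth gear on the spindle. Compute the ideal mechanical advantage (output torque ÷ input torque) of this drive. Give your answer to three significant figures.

4.88

Each stage contributes driven/driver: chain 29/131 = 0.22137, chain 61/18 = 3.3889, gear mesh 143/22 = 6.5.
Overall: 0.22137 × 3.3889 × 6.5 = 4.8764.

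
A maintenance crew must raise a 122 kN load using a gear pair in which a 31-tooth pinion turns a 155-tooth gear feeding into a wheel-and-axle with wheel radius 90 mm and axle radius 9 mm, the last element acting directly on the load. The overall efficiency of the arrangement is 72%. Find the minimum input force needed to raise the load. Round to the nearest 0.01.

3.39 kN

Gear pair MA = 155/31 = 5.
Wheel-and-axle MA = R/r = 90/9 = 10.
Combined ideal MA = 5 × 10 = 50.
Actual MA = 50 × 0.72 = 36.
Effort = load / actual MA = 122 / 36 = 3.3889 kN.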